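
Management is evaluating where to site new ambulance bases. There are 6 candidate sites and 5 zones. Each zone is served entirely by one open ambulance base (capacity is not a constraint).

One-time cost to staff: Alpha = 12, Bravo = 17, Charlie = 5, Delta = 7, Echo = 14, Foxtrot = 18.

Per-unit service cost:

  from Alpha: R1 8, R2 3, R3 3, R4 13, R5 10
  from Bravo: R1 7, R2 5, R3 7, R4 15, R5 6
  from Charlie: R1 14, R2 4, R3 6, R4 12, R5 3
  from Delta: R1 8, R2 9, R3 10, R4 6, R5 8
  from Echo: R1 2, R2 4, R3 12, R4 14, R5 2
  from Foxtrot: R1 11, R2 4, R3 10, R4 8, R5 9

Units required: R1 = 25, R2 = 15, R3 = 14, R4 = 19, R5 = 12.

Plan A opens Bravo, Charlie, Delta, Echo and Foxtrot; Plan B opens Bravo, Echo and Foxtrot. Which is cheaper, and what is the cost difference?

Plan A is cheaper by 40.

Plan A: {Bravo, Charlie, Delta, Echo, Foxtrot}: R1→Echo 2·25=50, R2→Charlie 4·15=60, R3→Charlie 6·14=84, R4→Delta 6·19=114, R5→Echo 2·12=24. Service 332; fixed 61; total 393.
Plan B: {Bravo, Echo, Foxtrot}: R1→Echo 2·25=50, R2→Echo 4·15=60, R3→Bravo 7·14=98, R4→Foxtrot 8·19=152, R5→Echo 2·12=24. Service 384; fixed 49; total 433.
Difference: |393 − 433| = 40.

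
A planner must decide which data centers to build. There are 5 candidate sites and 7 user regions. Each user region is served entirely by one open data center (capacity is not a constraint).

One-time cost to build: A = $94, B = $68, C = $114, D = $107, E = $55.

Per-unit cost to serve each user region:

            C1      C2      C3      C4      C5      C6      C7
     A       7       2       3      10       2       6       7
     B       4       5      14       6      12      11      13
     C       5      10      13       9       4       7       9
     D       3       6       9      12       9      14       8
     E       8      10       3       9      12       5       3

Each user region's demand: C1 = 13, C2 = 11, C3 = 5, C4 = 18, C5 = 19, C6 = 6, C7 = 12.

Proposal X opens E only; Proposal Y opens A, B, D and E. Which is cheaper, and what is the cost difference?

Proposal Y is cheaper by 128.

Proposal X: {E}: C1→E 8·13=104, C2→E 10·11=110, C3→E 3·5=15, C4→E 9·18=162, C5→E 12·19=228, C6→E 5·6=30, C7→E 3·12=36. Service 685; fixed 55; total 740.
Proposal Y: {A, B, D, E}: C1→D 3·13=39, C2→A 2·11=22, C3→A 3·5=15, C4→B 6·18=108, C5→A 2·19=38, C6→E 5·6=30, C7→E 3·12=36. Service 288; fixed 324; total 612.
Difference: |740 − 612| = 128.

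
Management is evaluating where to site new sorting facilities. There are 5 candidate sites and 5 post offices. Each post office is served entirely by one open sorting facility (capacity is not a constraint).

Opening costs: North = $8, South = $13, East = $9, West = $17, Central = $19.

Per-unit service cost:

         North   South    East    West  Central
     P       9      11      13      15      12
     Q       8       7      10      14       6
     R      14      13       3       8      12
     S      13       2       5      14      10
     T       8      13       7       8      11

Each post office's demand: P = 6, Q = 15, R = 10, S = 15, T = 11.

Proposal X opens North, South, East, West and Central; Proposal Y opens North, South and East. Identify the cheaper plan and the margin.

Proposal Y is cheaper by 21.

Proposal X: {North, South, East, West, Central}: P→North 9·6=54, Q→Central 6·15=90, R→East 3·10=30, S→South 2·15=30, T→East 7·11=77. Service 281; fixed 66; total 347.
Proposal Y: {North, South, East}: P→North 9·6=54, Q→South 7·15=105, R→East 3·10=30, S→South 2·15=30, T→East 7·11=77. Service 296; fixed 30; total 326.
Difference: |347 − 326| = 21.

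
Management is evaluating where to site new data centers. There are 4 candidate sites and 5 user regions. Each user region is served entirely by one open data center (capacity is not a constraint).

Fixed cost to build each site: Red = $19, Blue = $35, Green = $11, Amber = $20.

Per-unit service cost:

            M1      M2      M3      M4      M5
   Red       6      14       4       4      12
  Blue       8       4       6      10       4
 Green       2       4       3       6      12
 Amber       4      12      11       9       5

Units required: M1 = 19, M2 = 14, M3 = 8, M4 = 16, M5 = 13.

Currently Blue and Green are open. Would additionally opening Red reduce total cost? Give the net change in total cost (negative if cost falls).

Current service cost with {Blue, Green}: 266.
Adding Red: each user region re-picks its cheapest; new service cost 234, saving 32.
Extra fixed cost: 19. Net change = 19 − 32 = -13.
(Totals: 312 → 299.)

Yes — net change −13 (cost falls by 13).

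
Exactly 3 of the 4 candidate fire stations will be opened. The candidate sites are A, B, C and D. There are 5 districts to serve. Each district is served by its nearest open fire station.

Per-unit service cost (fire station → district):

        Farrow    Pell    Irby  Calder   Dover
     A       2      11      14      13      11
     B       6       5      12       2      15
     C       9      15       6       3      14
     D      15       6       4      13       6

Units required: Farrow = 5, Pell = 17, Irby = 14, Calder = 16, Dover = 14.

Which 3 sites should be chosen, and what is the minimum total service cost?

Choose A, B and D; total service cost 267.

With exactly 3 open, each district uses its cheapest among the chosen.
{A, B, D}: Farrow→A 2·5=10, Pell→B 5·17=85, Irby→D 4·14=56, Calder→B 2·16=32, Dover→D 6·14=84. Service cost 267.
{B, C, D}: service cost 287
{A, C, D}: service cost 300
Among all 4 size-3 choices, {A, B, D} is lowest.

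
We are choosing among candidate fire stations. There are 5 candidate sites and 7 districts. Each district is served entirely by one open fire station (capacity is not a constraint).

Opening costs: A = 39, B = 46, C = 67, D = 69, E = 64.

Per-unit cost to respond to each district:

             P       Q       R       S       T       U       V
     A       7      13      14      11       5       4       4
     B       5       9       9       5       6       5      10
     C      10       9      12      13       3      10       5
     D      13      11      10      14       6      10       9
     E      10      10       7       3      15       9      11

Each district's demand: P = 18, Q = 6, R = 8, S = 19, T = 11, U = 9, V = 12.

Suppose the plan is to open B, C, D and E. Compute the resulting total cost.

Each district is assigned to its cheapest site among the open ones.
{B, C, D, E}: P→B 5·18=90, Q→B 9·6=54, R→E 7·8=56, S→E 3·19=57, T→C 3·11=33, U→B 5·9=45, V→C 5·12=60. Service 395; fixed 246; total 641.

Total cost: 641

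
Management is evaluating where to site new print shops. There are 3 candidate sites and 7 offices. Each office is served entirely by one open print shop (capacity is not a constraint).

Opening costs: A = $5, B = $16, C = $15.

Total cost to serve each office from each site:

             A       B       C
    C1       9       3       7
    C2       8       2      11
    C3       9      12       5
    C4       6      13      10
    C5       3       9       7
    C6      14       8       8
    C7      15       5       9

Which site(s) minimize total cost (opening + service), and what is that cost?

For any fixed open set, each office goes to its cheapest open site; total = fixed + service.
{A, B}: C1→B 3, C2→B 2, C3→A 9, C4→A 6, C5→A 3, C6→B 8, C7→B 5. Service 36; fixed 21; total 57.
{A, C}: service 46 + fixed 20 = 66
{A, B, C}: C1→B 3, C2→B 2, C3→C 5, C4→A 6, C5→A 3, C6→B 8, C7→B 5. Service 32; fixed 36; total 68.
{A}: service 64 + fixed 5 = 69
No other subset beats 57.

Open A and B; minimum total cost 57.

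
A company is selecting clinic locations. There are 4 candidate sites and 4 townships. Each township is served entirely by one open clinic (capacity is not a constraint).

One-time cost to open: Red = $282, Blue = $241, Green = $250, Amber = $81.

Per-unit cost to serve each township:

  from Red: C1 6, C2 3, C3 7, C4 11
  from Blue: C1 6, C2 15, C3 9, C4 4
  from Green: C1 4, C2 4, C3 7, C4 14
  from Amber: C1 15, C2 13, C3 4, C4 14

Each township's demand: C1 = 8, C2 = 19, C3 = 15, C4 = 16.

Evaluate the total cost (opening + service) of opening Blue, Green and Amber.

Each township is assigned to its cheapest site among the open ones.
{Blue, Green, Amber}: C1→Green 4·8=32, C2→Green 4·19=76, C3→Amber 4·15=60, C4→Blue 4·16=64. Service 232; fixed 572; total 804.

Total cost: 804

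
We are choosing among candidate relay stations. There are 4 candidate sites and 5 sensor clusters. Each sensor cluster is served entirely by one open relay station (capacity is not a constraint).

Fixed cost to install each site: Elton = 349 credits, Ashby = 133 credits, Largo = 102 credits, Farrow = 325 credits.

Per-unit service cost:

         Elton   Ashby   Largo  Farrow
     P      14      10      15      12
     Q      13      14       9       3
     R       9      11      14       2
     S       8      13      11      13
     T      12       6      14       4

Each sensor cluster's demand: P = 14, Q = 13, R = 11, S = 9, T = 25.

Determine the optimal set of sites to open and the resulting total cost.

For any fixed open set, each sensor cluster goes to its cheapest open site; total = fixed + service.
{Farrow}: P→Farrow 12·14=168, Q→Farrow 3·13=39, R→Farrow 2·11=22, S→Farrow 13·9=117, T→Farrow 4·25=100. Service 446; fixed 325; total 771.
{Ashby}: P→Ashby 10·14=140, Q→Ashby 14·13=182, R→Ashby 11·11=121, S→Ashby 13·9=117, T→Ashby 6·25=150. Service 710; fixed 133; total 843.
{Largo, Farrow}: service 428 + fixed 427 = 855
{Elton, Ashby, Largo, Farrow}: service 373 + fixed 909 = 1282
No other subset beats 771.

Open Farrow only; minimum total cost 771.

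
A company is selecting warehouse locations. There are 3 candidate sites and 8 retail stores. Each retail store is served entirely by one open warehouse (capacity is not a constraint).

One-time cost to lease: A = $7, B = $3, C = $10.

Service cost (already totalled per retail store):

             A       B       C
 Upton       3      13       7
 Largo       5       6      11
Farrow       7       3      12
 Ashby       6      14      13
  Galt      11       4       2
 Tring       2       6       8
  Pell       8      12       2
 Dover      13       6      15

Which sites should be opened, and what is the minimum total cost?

For any fixed open set, each retail store goes to its cheapest open site; total = fixed + service.
{A, B}: Upton→A 3, Largo→A 5, Farrow→B 3, Ashby→A 6, Galt→B 4, Tring→A 2, Pell→A 8, Dover→B 6. Service 37; fixed 10; total 47.
{A, B, C}: service 29 + fixed 20 = 49
{A, C}: Upton→A 3, Largo→A 5, Farrow→A 7, Ashby→A 6, Galt→C 2, Tring→A 2, Pell→C 2, Dover→A 13. Service 40; fixed 17; total 57.
{B}: service 64 + fixed 3 = 67
(All 7 nonempty subsets were checked; A and B is lowest.)

Open A and B; minimum total cost 47.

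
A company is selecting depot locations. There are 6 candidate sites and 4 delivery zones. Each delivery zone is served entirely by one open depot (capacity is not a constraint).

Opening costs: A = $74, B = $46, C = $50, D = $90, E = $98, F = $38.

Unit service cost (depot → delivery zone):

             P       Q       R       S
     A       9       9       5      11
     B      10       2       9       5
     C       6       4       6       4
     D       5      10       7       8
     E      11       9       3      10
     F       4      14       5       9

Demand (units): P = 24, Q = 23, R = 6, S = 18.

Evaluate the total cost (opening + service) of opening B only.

Each delivery zone is assigned to its cheapest site among the open ones.
{B}: P→B 10·24=240, Q→B 2·23=46, R→B 9·6=54, S→B 5·18=90. Service 430; fixed 46; total 476.

Total cost: 476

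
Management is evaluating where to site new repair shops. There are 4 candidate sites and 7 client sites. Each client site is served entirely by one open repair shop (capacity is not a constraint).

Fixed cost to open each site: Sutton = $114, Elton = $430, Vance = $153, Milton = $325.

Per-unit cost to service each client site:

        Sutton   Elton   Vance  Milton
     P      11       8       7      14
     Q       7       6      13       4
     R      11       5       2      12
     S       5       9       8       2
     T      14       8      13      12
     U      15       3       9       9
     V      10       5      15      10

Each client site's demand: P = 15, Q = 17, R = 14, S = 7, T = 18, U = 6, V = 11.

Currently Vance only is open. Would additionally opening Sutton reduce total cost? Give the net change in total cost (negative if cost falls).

Yes — net change −64 (cost falls by 64).

Current service cost with {Vance}: 863.
Adding Sutton: each client site re-picks its cheapest; new service cost 685, saving 178.
Extra fixed cost: 114. Net change = 114 − 178 = -64.
(Totals: 1016 → 952.)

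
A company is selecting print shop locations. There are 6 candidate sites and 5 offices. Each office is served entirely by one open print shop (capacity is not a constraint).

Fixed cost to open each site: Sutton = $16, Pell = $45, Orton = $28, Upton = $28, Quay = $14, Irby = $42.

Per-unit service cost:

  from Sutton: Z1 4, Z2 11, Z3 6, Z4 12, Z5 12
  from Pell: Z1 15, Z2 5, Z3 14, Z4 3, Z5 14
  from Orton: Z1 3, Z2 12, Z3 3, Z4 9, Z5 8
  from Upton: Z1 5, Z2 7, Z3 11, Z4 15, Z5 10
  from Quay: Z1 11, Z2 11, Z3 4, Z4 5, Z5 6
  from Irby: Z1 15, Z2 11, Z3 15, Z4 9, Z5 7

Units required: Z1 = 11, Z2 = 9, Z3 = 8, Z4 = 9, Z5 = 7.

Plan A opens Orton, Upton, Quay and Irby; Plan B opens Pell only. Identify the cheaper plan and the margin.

Plan A is cheaper by 173.

Plan A: {Orton, Upton, Quay, Irby}: Z1→Orton 3·11=33, Z2→Upton 7·9=63, Z3→Orton 3·8=24, Z4→Quay 5·9=45, Z5→Quay 6·7=42. Service 207; fixed 112; total 319.
Plan B: {Pell}: Z1→Pell 15·11=165, Z2→Pell 5·9=45, Z3→Pell 14·8=112, Z4→Pell 3·9=27, Z5→Pell 14·7=98. Service 447; fixed 45; total 492.
Difference: |319 − 492| = 173.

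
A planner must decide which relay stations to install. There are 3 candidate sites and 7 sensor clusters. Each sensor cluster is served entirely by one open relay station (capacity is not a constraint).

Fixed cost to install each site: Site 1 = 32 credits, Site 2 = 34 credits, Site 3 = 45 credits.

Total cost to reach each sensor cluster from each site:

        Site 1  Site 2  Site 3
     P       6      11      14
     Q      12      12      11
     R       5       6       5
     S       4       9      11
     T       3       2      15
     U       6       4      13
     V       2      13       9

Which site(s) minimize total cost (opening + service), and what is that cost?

Open Site 1 only; minimum total cost 70.

For any fixed open set, each sensor cluster goes to its cheapest open site; total = fixed + service.
{Site 1}: P→Site 1 6, Q→Site 1 12, R→Site 1 5, S→Site 1 4, T→Site 1 3, U→Site 1 6, V→Site 1 2. Service 38; fixed 32; total 70.
{Site 2}: P→Site 2 11, Q→Site 2 12, R→Site 2 6, S→Site 2 9, T→Site 2 2, U→Site 2 4, V→Site 2 13. Service 57; fixed 34; total 91.
{Site 1, Site 2}: P→Site 1 6, Q→Site 1 12, R→Site 1 5, S→Site 1 4, T→Site 2 2, U→Site 2 4, V→Site 1 2. Service 35; fixed 66; total 101.
{Site 1, Site 2, Site 3}: service 34 + fixed 111 = 145
No other subset beats 70.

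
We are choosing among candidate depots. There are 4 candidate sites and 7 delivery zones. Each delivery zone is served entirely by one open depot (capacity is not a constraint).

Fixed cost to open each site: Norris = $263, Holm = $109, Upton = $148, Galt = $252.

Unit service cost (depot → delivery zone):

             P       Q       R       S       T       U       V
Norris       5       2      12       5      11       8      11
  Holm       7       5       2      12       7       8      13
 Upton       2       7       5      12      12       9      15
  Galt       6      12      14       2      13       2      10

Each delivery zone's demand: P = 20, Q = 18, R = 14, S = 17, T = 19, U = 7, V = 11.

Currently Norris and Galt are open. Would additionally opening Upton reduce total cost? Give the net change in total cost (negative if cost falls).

Current service cost with {Norris, Galt}: 671.
Adding Upton: each delivery zone re-picks its cheapest; new service cost 513, saving 158.
Extra fixed cost: 148. Net change = 148 − 158 = -10.
(Totals: 1186 → 1176.)

Yes — net change −10 (cost falls by 10).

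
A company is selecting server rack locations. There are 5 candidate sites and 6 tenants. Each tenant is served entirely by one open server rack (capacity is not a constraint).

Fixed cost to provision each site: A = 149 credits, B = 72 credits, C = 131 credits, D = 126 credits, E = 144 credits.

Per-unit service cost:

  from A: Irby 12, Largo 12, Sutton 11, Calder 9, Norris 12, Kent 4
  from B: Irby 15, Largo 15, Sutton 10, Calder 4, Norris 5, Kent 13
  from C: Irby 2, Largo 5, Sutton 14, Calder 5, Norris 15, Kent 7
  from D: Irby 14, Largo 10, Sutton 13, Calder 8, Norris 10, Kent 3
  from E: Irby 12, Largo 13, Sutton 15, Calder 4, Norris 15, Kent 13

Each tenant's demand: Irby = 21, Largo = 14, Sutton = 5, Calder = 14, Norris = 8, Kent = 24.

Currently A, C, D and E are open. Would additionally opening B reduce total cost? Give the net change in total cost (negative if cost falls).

No — net change +27 (cost rises by 27).

Current service cost with {A, C, D, E}: 375.
Adding B: each tenant re-picks its cheapest; new service cost 330, saving 45.
Extra fixed cost: 72. Net change = 72 − 45 = 27.
(Totals: 925 → 952.)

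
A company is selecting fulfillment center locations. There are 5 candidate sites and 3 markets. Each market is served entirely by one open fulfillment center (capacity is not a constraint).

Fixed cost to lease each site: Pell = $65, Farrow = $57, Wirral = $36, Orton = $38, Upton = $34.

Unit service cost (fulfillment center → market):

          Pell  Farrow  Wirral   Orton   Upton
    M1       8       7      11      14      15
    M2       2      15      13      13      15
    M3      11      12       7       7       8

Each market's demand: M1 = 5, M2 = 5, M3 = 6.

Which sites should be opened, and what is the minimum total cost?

For any fixed open set, each market goes to its cheapest open site; total = fixed + service.
{Pell}: M1→Pell 8·5=40, M2→Pell 2·5=10, M3→Pell 11·6=66. Service 116; fixed 65; total 181.
{Pell, Wirral}: service 92 + fixed 101 = 193
{Pell, Orton}: service 92 + fixed 103 = 195
{Pell, Farrow, Wirral, Orton, Upton}: M1→Farrow 7·5=35, M2→Pell 2·5=10, M3→Wirral 7·6=42. Service 87; fixed 230; total 317.
No other subset beats 181.

Open Pell only; minimum total cost 181.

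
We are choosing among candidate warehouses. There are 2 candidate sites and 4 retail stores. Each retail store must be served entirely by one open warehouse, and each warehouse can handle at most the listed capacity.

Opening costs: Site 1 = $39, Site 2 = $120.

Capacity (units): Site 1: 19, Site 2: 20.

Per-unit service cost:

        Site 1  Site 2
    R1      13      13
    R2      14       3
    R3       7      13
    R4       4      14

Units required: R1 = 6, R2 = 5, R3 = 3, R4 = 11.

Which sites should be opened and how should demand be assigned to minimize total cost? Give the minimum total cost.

Open {Site 1, Site 2}: R1→Site 2 13·6=78, R2→Site 2 3·5=15, R3→Site 1 7·3=21, R4→Site 1 4·11=44.
Loads: Site 1 carries 14/19, Site 2 carries 11/20. Service 158; fixed 159; total 317.
Next best feasible plan costs 335.

Minimum total cost: 317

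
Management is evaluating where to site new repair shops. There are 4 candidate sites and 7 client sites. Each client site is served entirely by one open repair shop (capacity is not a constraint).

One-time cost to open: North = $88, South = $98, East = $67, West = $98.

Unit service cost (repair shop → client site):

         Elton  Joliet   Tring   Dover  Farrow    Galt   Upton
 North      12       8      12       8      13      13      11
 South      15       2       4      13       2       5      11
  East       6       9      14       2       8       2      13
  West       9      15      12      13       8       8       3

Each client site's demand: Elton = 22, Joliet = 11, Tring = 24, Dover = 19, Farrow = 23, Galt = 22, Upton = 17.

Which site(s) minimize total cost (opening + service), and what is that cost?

Open South, East and West; minimum total cost 692.

For any fixed open set, each client site goes to its cheapest open site; total = fixed + service.
{South, East, West}: Elton→East 6·22=132, Joliet→South 2·11=22, Tring→South 4·24=96, Dover→East 2·19=38, Farrow→South 2·23=46, Galt→East 2·22=44, Upton→West 3·17=51. Service 429; fixed 263; total 692.
{South, East}: service 565 + fixed 165 = 730
{North, South, East, West}: Elton→East 6·22=132, Joliet→South 2·11=22, Tring→South 4·24=96, Dover→East 2·19=38, Farrow→South 2·23=46, Galt→East 2·22=44, Upton→West 3·17=51. Service 429; fixed 351; total 780.
{East}: service 1054 + fixed 67 = 1121
No other subset beats 692.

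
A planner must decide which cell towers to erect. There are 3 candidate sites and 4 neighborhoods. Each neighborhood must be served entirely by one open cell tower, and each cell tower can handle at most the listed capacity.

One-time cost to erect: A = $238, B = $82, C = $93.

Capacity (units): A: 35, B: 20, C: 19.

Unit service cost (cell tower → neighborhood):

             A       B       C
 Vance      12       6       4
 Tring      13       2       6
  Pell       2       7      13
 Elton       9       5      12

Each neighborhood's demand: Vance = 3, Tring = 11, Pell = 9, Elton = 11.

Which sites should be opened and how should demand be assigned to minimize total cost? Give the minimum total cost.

Minimum total cost: 371

Open {B, C}: Vance→C 4·3=12, Tring→C 6·11=66, Pell→B 7·9=63, Elton→B 5·11=55.
Loads: B carries 20/20, C carries 14/19. Service 196; fixed 175; total 371.
Next best feasible plan costs 404.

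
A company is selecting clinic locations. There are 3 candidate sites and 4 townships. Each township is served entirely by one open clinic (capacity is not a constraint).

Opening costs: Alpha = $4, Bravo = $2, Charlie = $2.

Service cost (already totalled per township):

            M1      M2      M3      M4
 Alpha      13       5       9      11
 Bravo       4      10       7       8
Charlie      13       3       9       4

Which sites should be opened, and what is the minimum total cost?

For any fixed open set, each township goes to its cheapest open site; total = fixed + service.
{Bravo, Charlie}: M1→Bravo 4, M2→Charlie 3, M3→Bravo 7, M4→Charlie 4. Service 18; fixed 4; total 22.
{Alpha, Bravo, Charlie}: M1→Bravo 4, M2→Charlie 3, M3→Bravo 7, M4→Charlie 4. Service 18; fixed 8; total 26.
{Alpha, Bravo}: service 24 + fixed 6 = 30
{Bravo}: service 29 + fixed 2 = 31
(All 7 nonempty subsets were checked; Bravo and Charlie is lowest.)

Open Bravo and Charlie; minimum total cost 22.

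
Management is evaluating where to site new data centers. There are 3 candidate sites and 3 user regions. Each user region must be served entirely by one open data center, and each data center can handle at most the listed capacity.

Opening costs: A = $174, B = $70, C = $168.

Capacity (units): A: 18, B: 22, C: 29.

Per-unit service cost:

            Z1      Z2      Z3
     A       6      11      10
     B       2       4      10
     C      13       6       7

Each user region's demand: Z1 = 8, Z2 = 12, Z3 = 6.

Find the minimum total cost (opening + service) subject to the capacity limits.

Minimum total cost: 344

Open {B, C}: Z1→B 2·8=16, Z2→B 4·12=48, Z3→C 7·6=42.
Loads: B carries 20/22, C carries 6/29. Service 106; fixed 238; total 344.
Next best feasible plan costs 368.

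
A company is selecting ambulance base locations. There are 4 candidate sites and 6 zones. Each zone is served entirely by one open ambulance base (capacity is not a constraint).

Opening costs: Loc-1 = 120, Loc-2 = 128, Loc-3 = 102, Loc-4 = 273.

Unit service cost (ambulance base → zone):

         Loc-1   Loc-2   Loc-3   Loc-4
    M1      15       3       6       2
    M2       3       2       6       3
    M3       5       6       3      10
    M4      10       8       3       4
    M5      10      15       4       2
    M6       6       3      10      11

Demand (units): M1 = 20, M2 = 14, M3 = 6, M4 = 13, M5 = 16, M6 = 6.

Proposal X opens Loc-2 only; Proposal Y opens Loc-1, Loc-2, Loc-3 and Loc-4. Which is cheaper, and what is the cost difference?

Proposal X is cheaper by 184.

Proposal X: {Loc-2}: M1→Loc-2 3·20=60, M2→Loc-2 2·14=28, M3→Loc-2 6·6=36, M4→Loc-2 8·13=104, M5→Loc-2 15·16=240, M6→Loc-2 3·6=18. Service 486; fixed 128; total 614.
Proposal Y: {Loc-1, Loc-2, Loc-3, Loc-4}: M1→Loc-4 2·20=40, M2→Loc-2 2·14=28, M3→Loc-3 3·6=18, M4→Loc-3 3·13=39, M5→Loc-4 2·16=32, M6→Loc-2 3·6=18. Service 175; fixed 623; total 798.
Difference: |614 − 798| = 184.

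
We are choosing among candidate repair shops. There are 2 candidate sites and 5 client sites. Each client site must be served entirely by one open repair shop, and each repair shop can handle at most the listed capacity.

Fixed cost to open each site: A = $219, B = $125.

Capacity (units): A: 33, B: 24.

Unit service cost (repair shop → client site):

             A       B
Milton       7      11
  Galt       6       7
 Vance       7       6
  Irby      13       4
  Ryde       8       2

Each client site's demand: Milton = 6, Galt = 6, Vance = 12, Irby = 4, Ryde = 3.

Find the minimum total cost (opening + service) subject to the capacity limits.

Open {A}: Milton→A 7·6=42, Galt→A 6·6=36, Vance→A 7·12=84, Irby→A 13·4=52, Ryde→A 8·3=24.
Loads: A carries 31/33. Service 238; fixed 219; total 457.
Next best feasible plan costs 516.

Minimum total cost: 457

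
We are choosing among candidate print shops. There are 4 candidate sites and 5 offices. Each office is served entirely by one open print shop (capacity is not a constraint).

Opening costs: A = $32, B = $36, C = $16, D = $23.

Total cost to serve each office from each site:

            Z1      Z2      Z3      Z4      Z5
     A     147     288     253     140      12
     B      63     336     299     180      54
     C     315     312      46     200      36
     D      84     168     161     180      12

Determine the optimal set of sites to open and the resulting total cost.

Open A, C and D; minimum total cost 521.

For any fixed open set, each office goes to its cheapest open site; total = fixed + service.
{A, C, D}: Z1→D 84, Z2→D 168, Z3→C 46, Z4→A 140, Z5→A 12. Service 450; fixed 71; total 521.
{C, D}: Z1→D 84, Z2→D 168, Z3→C 46, Z4→D 180, Z5→D 12. Service 490; fixed 39; total 529.
{A, B, C, D}: Z1→B 63, Z2→D 168, Z3→C 46, Z4→A 140, Z5→A 12. Service 429; fixed 107; total 536.
{C}: Z1→C 315, Z2→C 312, Z3→C 46, Z4→C 200, Z5→C 36. Service 909; fixed 16; total 925.
(All 15 nonempty subsets were checked; A, C and D is lowest.)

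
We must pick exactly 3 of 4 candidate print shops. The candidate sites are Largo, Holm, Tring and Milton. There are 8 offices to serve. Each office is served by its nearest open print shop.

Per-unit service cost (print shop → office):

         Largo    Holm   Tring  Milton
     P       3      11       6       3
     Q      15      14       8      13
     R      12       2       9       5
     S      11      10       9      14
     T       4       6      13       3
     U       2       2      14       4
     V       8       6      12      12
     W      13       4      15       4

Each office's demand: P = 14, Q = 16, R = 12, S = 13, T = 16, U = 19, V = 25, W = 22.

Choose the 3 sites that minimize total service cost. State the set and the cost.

With exactly 3 open, each office uses its cheapest among the chosen.
{Holm, Tring, Milton}: P→Milton 3·14=42, Q→Tring 8·16=128, R→Holm 2·12=24, S→Tring 9·13=117, T→Milton 3·16=48, U→Holm 2·19=38, V→Holm 6·25=150, W→Holm 4·22=88. Service cost 635.
{Largo, Holm, Tring}: service cost 651
{Largo, Tring, Milton}: service cost 721
Among all 4 size-3 choices, {Holm, Tring, Milton} is lowest.

Choose Holm, Tring and Milton; total service cost 635.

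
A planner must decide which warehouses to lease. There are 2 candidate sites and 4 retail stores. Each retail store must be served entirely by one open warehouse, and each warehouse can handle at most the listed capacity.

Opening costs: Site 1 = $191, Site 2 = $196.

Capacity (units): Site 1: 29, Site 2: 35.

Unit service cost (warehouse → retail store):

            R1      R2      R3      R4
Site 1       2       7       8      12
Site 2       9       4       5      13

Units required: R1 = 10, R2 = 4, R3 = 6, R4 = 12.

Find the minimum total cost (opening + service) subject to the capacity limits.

Open {Site 2}: R1→Site 2 9·10=90, R2→Site 2 4·4=16, R3→Site 2 5·6=30, R4→Site 2 13·12=156.
Loads: Site 2 carries 32/35. Service 292; fixed 196; total 488.
Next best feasible plan costs 597.

Minimum total cost: 488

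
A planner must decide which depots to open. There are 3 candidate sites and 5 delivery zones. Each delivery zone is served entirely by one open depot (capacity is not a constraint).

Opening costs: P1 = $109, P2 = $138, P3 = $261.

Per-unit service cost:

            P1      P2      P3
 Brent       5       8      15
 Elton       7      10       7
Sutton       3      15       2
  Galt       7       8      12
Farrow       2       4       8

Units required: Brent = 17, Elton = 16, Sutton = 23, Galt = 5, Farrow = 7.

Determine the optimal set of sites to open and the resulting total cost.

Open P1 only; minimum total cost 424.

For any fixed open set, each delivery zone goes to its cheapest open site; total = fixed + service.
{P1}: Brent→P1 5·17=85, Elton→P1 7·16=112, Sutton→P1 3·23=69, Galt→P1 7·5=35, Farrow→P1 2·7=14. Service 315; fixed 109; total 424.
{P1, P2}: service 315 + fixed 247 = 562
{P1, P3}: Brent→P1 5·17=85, Elton→P1 7·16=112, Sutton→P3 2·23=46, Galt→P1 7·5=35, Farrow→P1 2·7=14. Service 292; fixed 370; total 662.
{P1, P2, P3}: service 292 + fixed 508 = 800
No other subset beats 424.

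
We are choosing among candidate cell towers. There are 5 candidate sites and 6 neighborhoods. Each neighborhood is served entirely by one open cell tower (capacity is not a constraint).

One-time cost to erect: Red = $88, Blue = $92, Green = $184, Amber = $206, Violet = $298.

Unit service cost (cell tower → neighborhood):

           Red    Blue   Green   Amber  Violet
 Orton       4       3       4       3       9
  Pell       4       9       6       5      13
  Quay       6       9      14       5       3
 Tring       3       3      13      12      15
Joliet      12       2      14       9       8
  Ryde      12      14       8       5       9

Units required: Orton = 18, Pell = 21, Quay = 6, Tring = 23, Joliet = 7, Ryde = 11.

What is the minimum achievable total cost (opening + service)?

For any fixed open set, each neighborhood goes to its cheapest open site; total = fixed + service.
{Red}: Orton→Red 4·18=72, Pell→Red 4·21=84, Quay→Red 6·6=36, Tring→Red 3·23=69, Joliet→Red 12·7=84, Ryde→Red 12·11=132. Service 477; fixed 88; total 565.
{Red, Blue}: Orton→Blue 3·18=54, Pell→Red 4·21=84, Quay→Red 6·6=36, Tring→Red 3·23=69, Joliet→Blue 2·7=14, Ryde→Red 12·11=132. Service 389; fixed 180; total 569.
{Blue, Amber}: service 327 + fixed 298 = 625
{Red, Blue, Green, Amber, Violet}: service 294 + fixed 868 = 1162
No other subset beats 565.

Minimum total cost: 565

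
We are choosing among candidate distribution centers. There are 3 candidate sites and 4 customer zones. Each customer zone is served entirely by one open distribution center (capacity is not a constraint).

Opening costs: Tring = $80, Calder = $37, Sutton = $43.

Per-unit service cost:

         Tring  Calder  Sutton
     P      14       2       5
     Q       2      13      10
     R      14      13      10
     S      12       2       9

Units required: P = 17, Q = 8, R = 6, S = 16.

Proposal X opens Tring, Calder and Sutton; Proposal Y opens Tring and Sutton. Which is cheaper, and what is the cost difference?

Proposal X is cheaper by 126.

Proposal X: {Tring, Calder, Sutton}: P→Calder 2·17=34, Q→Tring 2·8=16, R→Sutton 10·6=60, S→Calder 2·16=32. Service 142; fixed 160; total 302.
Proposal Y: {Tring, Sutton}: P→Sutton 5·17=85, Q→Tring 2·8=16, R→Sutton 10·6=60, S→Sutton 9·16=144. Service 305; fixed 123; total 428.
Difference: |302 − 428| = 126.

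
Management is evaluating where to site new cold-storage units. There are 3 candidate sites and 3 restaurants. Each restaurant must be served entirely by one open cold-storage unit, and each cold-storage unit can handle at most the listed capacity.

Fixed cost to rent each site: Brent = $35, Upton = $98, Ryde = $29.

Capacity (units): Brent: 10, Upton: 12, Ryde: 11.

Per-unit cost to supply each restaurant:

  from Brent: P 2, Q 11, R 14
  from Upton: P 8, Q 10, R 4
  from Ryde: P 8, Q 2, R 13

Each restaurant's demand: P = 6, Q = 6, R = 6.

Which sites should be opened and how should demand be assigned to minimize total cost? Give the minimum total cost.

Minimum total cost: 210

Open {Brent, Upton, Ryde}: P→Brent 2·6=12, Q→Ryde 2·6=12, R→Upton 4·6=24.
Loads: Brent carries 6/10, Upton carries 6/12, Ryde carries 6/11. Service 48; fixed 162; total 210.
Next best feasible plan costs 211.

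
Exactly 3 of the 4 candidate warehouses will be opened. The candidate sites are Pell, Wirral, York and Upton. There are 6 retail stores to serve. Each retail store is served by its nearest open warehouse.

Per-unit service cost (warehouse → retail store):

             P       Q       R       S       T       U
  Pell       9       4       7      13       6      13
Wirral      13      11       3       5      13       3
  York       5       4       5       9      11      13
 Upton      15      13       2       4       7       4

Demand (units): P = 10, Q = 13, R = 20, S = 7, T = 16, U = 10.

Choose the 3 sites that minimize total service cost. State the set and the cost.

With exactly 3 open, each retail store uses its cheapest among the chosen.
{Pell, York, Upton}: P→York 5·10=50, Q→Pell 4·13=52, R→Upton 2·20=40, S→Upton 4·7=28, T→Pell 6·16=96, U→Upton 4·10=40. Service cost 306.
{Wirral, York, Upton}: service cost 312
{Pell, Wirral, York}: service cost 323
Among all 4 size-3 choices, {Pell, York, Upton} is lowest.

Choose Pell, York and Upton; total service cost 306.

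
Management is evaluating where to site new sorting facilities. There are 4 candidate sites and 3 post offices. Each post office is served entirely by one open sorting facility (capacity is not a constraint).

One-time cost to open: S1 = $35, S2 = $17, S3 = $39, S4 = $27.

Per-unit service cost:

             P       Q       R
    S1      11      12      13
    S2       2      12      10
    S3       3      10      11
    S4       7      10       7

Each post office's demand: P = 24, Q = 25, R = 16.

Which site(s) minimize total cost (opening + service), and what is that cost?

For any fixed open set, each post office goes to its cheapest open site; total = fixed + service.
{S2, S4}: P→S2 2·24=48, Q→S4 10·25=250, R→S4 7·16=112. Service 410; fixed 44; total 454.
{S1, S2, S4}: P→S2 2·24=48, Q→S4 10·25=250, R→S4 7·16=112. Service 410; fixed 79; total 489.
{S2, S3, S4}: P→S2 2·24=48, Q→S3 10·25=250, R→S4 7·16=112. Service 410; fixed 83; total 493.
{S1, S2, S3, S4}: service 410 + fixed 118 = 528
No other subset beats 454.

Open S2 and S4; minimum total cost 454.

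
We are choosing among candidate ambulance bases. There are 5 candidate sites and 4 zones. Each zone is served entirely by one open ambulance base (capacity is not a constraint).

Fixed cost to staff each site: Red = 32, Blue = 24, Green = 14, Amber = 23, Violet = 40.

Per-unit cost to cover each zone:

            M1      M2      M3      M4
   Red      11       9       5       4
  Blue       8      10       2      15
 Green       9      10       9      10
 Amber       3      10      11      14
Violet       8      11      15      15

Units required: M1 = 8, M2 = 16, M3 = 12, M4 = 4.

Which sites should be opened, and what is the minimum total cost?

For any fixed open set, each zone goes to its cheapest open site; total = fixed + service.
{Red, Blue, Amber}: M1→Amber 3·8=24, M2→Red 9·16=144, M3→Blue 2·12=24, M4→Red 4·4=16. Service 208; fixed 79; total 287.
{Red, Amber}: service 244 + fixed 55 = 299
{Red, Blue, Green, Amber}: M1→Amber 3·8=24, M2→Red 9·16=144, M3→Blue 2·12=24, M4→Red 4·4=16. Service 208; fixed 93; total 301.
{Red, Blue, Green, Amber, Violet}: service 208 + fixed 133 = 341
No other subset beats 287.

Open Red, Blue and Amber; minimum total cost 287.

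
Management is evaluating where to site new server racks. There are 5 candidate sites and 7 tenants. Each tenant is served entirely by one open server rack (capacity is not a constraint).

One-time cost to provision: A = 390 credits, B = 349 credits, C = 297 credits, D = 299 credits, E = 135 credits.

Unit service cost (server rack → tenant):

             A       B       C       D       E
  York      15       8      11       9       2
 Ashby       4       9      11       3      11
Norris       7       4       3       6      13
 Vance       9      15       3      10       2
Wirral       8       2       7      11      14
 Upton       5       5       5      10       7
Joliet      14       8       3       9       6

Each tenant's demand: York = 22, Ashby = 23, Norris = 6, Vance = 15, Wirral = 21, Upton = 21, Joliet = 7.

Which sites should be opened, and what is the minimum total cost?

For any fixed open set, each tenant goes to its cheapest open site; total = fixed + service.
{B, E}: York→E 2·22=44, Ashby→B 9·23=207, Norris→B 4·6=24, Vance→E 2·15=30, Wirral→B 2·21=42, Upton→B 5·21=105, Joliet→E 6·7=42. Service 494; fixed 484; total 978.
{E}: service 888 + fixed 135 = 1023
{D, E}: York→E 2·22=44, Ashby→D 3·23=69, Norris→D 6·6=36, Vance→E 2·15=30, Wirral→D 11·21=231, Upton→E 7·21=147, Joliet→E 6·7=42. Service 599; fixed 434; total 1033.
{A, B, C, D, E}: service 329 + fixed 1470 = 1799
No other subset beats 978.

Open B and E; minimum total cost 978.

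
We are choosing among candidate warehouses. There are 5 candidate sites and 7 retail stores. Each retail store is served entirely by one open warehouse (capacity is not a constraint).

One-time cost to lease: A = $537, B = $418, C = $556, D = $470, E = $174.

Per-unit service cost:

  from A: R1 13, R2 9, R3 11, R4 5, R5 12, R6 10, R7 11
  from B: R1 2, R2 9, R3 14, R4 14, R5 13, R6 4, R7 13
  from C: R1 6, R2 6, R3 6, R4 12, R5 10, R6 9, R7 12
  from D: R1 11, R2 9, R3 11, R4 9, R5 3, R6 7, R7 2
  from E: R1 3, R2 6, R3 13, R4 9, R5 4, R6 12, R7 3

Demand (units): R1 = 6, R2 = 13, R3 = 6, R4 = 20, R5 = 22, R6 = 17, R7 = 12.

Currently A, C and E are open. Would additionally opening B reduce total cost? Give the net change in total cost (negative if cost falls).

No — net change +327 (cost rises by 327).

Current service cost with {A, C, E}: 509.
Adding B: each retail store re-picks its cheapest; new service cost 418, saving 91.
Extra fixed cost: 418. Net change = 418 − 91 = 327.
(Totals: 1776 → 2103.)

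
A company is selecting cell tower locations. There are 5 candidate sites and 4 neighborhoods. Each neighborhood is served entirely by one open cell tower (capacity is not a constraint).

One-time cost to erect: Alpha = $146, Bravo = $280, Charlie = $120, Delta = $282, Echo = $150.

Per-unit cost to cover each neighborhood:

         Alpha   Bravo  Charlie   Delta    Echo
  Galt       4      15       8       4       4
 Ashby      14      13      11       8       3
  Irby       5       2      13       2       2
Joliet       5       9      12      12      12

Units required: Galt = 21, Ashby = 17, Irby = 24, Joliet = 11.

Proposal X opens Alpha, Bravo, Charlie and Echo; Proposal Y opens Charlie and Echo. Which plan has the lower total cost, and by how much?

Proposal Y is cheaper by 349.

Proposal X: {Alpha, Bravo, Charlie, Echo}: Galt→Alpha 4·21=84, Ashby→Echo 3·17=51, Irby→Bravo 2·24=48, Joliet→Alpha 5·11=55. Service 238; fixed 696; total 934.
Proposal Y: {Charlie, Echo}: Galt→Echo 4·21=84, Ashby→Echo 3·17=51, Irby→Echo 2·24=48, Joliet→Charlie 12·11=132. Service 315; fixed 270; total 585.
Difference: |934 − 585| = 349.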